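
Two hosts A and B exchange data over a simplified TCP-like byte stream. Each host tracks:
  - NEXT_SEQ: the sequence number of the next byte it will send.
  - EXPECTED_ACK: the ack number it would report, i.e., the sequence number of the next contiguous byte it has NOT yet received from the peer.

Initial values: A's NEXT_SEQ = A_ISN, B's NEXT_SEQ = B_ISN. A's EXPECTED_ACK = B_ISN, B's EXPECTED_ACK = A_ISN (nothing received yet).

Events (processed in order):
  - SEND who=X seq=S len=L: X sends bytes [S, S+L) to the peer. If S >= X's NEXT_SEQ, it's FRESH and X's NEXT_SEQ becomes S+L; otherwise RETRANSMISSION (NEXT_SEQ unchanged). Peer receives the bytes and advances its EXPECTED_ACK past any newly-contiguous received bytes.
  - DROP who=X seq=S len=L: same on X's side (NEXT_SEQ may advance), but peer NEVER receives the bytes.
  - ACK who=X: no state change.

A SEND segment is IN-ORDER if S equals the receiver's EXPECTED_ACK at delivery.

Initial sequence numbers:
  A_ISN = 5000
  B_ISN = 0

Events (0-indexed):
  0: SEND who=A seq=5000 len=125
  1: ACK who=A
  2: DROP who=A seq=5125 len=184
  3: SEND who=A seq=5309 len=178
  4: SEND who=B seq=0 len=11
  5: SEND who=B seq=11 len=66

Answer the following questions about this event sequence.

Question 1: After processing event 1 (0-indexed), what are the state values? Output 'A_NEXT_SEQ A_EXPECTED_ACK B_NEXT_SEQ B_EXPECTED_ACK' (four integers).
After event 0: A_seq=5125 A_ack=0 B_seq=0 B_ack=5125
After event 1: A_seq=5125 A_ack=0 B_seq=0 B_ack=5125

5125 0 0 5125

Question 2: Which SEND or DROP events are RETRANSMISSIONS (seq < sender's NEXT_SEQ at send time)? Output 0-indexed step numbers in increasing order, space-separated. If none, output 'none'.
Answer: none

Derivation:
Step 0: SEND seq=5000 -> fresh
Step 2: DROP seq=5125 -> fresh
Step 3: SEND seq=5309 -> fresh
Step 4: SEND seq=0 -> fresh
Step 5: SEND seq=11 -> fresh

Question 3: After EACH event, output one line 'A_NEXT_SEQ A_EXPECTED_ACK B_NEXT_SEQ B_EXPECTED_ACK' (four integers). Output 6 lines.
5125 0 0 5125
5125 0 0 5125
5309 0 0 5125
5487 0 0 5125
5487 11 11 5125
5487 77 77 5125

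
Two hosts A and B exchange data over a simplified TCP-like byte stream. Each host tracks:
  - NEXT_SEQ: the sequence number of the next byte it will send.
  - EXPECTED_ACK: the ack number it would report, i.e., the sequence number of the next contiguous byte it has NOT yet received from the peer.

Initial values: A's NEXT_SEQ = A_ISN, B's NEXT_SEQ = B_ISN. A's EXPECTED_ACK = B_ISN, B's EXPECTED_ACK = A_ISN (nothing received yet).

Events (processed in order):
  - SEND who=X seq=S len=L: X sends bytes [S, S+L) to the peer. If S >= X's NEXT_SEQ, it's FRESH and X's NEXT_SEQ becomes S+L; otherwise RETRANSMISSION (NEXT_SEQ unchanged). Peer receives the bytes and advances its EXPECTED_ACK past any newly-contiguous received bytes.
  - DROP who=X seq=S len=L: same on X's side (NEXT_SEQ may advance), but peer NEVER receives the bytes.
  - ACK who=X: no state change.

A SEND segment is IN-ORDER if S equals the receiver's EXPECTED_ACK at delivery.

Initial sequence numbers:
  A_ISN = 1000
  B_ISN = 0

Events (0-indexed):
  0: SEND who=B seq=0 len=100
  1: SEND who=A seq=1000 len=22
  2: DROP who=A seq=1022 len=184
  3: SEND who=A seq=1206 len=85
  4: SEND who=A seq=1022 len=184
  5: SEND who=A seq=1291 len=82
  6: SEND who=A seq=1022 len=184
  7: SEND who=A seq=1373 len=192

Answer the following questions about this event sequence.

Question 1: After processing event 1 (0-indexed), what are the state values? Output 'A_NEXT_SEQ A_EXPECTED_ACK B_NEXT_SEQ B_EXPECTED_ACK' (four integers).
After event 0: A_seq=1000 A_ack=100 B_seq=100 B_ack=1000
After event 1: A_seq=1022 A_ack=100 B_seq=100 B_ack=1022

1022 100 100 1022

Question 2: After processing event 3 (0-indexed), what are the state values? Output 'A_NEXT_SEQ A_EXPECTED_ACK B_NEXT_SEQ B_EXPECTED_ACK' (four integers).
After event 0: A_seq=1000 A_ack=100 B_seq=100 B_ack=1000
After event 1: A_seq=1022 A_ack=100 B_seq=100 B_ack=1022
After event 2: A_seq=1206 A_ack=100 B_seq=100 B_ack=1022
After event 3: A_seq=1291 A_ack=100 B_seq=100 B_ack=1022

1291 100 100 1022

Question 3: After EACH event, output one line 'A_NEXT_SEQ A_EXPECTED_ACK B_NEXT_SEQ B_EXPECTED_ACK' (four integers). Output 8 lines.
1000 100 100 1000
1022 100 100 1022
1206 100 100 1022
1291 100 100 1022
1291 100 100 1291
1373 100 100 1373
1373 100 100 1373
1565 100 100 1565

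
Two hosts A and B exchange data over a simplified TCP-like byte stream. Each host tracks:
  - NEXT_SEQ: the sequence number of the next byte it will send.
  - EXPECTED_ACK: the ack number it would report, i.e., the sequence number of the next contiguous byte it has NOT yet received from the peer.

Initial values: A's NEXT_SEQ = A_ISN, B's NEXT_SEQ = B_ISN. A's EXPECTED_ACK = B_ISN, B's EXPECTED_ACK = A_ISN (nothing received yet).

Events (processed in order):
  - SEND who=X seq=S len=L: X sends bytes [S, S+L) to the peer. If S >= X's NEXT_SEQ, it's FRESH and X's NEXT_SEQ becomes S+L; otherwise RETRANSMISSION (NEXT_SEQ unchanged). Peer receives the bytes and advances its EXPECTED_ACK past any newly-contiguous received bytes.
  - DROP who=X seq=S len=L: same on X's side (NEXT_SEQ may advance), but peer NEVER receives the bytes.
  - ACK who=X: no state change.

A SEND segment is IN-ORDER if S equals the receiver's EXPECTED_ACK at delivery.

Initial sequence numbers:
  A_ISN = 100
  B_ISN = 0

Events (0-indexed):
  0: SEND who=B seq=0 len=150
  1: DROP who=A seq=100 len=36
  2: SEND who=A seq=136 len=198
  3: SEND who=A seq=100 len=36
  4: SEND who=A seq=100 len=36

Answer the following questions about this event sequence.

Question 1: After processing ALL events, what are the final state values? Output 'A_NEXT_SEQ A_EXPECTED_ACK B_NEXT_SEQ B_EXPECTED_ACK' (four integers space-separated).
After event 0: A_seq=100 A_ack=150 B_seq=150 B_ack=100
After event 1: A_seq=136 A_ack=150 B_seq=150 B_ack=100
After event 2: A_seq=334 A_ack=150 B_seq=150 B_ack=100
After event 3: A_seq=334 A_ack=150 B_seq=150 B_ack=334
After event 4: A_seq=334 A_ack=150 B_seq=150 B_ack=334

Answer: 334 150 150 334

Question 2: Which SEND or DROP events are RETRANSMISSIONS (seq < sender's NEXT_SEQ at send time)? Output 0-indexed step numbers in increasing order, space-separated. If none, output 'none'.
Step 0: SEND seq=0 -> fresh
Step 1: DROP seq=100 -> fresh
Step 2: SEND seq=136 -> fresh
Step 3: SEND seq=100 -> retransmit
Step 4: SEND seq=100 -> retransmit

Answer: 3 4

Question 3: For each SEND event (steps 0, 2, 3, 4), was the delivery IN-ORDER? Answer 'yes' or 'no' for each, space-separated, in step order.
Step 0: SEND seq=0 -> in-order
Step 2: SEND seq=136 -> out-of-order
Step 3: SEND seq=100 -> in-order
Step 4: SEND seq=100 -> out-of-order

Answer: yes no yes no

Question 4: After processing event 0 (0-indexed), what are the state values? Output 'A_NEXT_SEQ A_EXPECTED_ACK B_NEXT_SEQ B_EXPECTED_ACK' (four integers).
After event 0: A_seq=100 A_ack=150 B_seq=150 B_ack=100

100 150 150 100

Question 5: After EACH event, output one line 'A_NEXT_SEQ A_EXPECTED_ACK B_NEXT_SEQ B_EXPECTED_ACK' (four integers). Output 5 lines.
100 150 150 100
136 150 150 100
334 150 150 100
334 150 150 334
334 150 150 334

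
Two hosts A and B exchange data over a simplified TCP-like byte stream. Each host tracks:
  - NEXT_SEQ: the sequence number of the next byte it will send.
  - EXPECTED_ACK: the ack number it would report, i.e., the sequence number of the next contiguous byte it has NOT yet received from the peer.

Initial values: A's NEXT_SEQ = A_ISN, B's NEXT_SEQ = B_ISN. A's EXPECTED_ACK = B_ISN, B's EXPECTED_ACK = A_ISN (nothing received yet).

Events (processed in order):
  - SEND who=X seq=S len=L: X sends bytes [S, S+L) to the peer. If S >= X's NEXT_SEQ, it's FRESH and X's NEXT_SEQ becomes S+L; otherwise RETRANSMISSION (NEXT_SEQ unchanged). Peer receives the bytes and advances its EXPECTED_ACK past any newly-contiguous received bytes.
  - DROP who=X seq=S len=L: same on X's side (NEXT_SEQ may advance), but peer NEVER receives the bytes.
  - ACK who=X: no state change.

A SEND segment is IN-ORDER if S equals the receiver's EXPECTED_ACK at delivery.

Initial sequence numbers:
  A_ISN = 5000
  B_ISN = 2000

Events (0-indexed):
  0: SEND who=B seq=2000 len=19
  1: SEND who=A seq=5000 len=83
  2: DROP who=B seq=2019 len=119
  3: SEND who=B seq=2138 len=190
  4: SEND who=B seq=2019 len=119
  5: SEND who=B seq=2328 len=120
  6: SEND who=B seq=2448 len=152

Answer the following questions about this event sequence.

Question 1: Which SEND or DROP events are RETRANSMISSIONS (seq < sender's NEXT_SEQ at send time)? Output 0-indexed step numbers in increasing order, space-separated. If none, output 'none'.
Step 0: SEND seq=2000 -> fresh
Step 1: SEND seq=5000 -> fresh
Step 2: DROP seq=2019 -> fresh
Step 3: SEND seq=2138 -> fresh
Step 4: SEND seq=2019 -> retransmit
Step 5: SEND seq=2328 -> fresh
Step 6: SEND seq=2448 -> fresh

Answer: 4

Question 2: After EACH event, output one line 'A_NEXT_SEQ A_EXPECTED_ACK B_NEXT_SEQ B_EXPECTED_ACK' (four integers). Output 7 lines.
5000 2019 2019 5000
5083 2019 2019 5083
5083 2019 2138 5083
5083 2019 2328 5083
5083 2328 2328 5083
5083 2448 2448 5083
5083 2600 2600 5083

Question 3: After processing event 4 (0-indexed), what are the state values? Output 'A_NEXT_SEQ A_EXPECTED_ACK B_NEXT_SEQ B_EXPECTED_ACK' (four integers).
After event 0: A_seq=5000 A_ack=2019 B_seq=2019 B_ack=5000
After event 1: A_seq=5083 A_ack=2019 B_seq=2019 B_ack=5083
After event 2: A_seq=5083 A_ack=2019 B_seq=2138 B_ack=5083
After event 3: A_seq=5083 A_ack=2019 B_seq=2328 B_ack=5083
After event 4: A_seq=5083 A_ack=2328 B_seq=2328 B_ack=5083

5083 2328 2328 5083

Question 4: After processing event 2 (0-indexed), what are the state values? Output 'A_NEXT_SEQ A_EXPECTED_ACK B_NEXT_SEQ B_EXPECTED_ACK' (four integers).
After event 0: A_seq=5000 A_ack=2019 B_seq=2019 B_ack=5000
After event 1: A_seq=5083 A_ack=2019 B_seq=2019 B_ack=5083
After event 2: A_seq=5083 A_ack=2019 B_seq=2138 B_ack=5083

5083 2019 2138 5083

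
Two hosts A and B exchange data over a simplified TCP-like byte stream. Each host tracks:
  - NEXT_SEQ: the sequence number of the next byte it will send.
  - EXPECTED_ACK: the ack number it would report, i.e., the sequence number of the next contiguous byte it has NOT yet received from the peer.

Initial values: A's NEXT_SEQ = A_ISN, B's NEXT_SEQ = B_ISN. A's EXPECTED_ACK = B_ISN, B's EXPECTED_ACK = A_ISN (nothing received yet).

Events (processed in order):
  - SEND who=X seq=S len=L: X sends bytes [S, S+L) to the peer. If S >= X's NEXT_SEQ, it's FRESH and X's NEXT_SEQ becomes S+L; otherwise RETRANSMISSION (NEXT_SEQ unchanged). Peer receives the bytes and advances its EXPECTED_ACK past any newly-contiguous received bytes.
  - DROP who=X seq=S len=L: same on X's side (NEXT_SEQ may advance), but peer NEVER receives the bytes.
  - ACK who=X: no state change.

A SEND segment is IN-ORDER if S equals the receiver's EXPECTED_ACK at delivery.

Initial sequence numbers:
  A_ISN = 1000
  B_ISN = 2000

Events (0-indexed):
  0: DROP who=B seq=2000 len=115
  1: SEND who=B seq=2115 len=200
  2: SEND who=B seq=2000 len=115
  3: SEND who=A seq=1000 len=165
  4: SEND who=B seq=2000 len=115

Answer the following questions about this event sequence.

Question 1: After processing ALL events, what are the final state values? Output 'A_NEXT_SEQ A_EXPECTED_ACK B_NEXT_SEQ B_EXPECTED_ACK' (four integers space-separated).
Answer: 1165 2315 2315 1165

Derivation:
After event 0: A_seq=1000 A_ack=2000 B_seq=2115 B_ack=1000
After event 1: A_seq=1000 A_ack=2000 B_seq=2315 B_ack=1000
After event 2: A_seq=1000 A_ack=2315 B_seq=2315 B_ack=1000
After event 3: A_seq=1165 A_ack=2315 B_seq=2315 B_ack=1165
After event 4: A_seq=1165 A_ack=2315 B_seq=2315 B_ack=1165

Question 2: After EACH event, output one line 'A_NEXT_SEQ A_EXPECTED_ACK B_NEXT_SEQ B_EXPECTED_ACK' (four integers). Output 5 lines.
1000 2000 2115 1000
1000 2000 2315 1000
1000 2315 2315 1000
1165 2315 2315 1165
1165 2315 2315 1165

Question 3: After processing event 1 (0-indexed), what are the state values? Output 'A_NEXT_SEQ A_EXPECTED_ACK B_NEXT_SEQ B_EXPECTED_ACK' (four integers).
After event 0: A_seq=1000 A_ack=2000 B_seq=2115 B_ack=1000
After event 1: A_seq=1000 A_ack=2000 B_seq=2315 B_ack=1000

1000 2000 2315 1000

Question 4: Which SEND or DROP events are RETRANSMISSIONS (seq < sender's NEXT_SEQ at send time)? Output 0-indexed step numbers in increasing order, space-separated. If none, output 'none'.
Answer: 2 4

Derivation:
Step 0: DROP seq=2000 -> fresh
Step 1: SEND seq=2115 -> fresh
Step 2: SEND seq=2000 -> retransmit
Step 3: SEND seq=1000 -> fresh
Step 4: SEND seq=2000 -> retransmit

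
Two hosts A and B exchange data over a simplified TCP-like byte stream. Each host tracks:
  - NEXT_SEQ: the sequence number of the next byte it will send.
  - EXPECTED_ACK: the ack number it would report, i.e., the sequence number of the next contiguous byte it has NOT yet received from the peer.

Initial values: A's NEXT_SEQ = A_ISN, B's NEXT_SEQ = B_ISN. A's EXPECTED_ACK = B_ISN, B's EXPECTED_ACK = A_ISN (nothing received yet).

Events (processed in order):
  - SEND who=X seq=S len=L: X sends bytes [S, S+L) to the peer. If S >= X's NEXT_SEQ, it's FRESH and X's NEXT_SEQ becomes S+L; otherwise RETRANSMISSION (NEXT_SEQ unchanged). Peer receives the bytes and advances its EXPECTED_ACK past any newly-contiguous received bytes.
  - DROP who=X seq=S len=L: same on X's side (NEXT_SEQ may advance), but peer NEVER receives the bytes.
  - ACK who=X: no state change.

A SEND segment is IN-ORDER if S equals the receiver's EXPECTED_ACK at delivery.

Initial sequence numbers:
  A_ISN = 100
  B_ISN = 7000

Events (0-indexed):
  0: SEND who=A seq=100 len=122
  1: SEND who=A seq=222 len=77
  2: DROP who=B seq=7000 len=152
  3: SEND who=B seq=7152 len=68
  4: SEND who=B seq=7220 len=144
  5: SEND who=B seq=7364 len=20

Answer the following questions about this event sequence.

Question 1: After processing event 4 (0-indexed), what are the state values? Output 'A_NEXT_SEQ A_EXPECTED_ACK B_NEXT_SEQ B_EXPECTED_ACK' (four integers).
After event 0: A_seq=222 A_ack=7000 B_seq=7000 B_ack=222
After event 1: A_seq=299 A_ack=7000 B_seq=7000 B_ack=299
After event 2: A_seq=299 A_ack=7000 B_seq=7152 B_ack=299
After event 3: A_seq=299 A_ack=7000 B_seq=7220 B_ack=299
After event 4: A_seq=299 A_ack=7000 B_seq=7364 B_ack=299

299 7000 7364 299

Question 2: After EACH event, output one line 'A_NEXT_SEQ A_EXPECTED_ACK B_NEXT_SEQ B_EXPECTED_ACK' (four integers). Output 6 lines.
222 7000 7000 222
299 7000 7000 299
299 7000 7152 299
299 7000 7220 299
299 7000 7364 299
299 7000 7384 299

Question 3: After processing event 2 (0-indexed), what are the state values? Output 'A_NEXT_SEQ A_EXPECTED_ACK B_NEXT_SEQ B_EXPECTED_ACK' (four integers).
After event 0: A_seq=222 A_ack=7000 B_seq=7000 B_ack=222
After event 1: A_seq=299 A_ack=7000 B_seq=7000 B_ack=299
After event 2: A_seq=299 A_ack=7000 B_seq=7152 B_ack=299

299 7000 7152 299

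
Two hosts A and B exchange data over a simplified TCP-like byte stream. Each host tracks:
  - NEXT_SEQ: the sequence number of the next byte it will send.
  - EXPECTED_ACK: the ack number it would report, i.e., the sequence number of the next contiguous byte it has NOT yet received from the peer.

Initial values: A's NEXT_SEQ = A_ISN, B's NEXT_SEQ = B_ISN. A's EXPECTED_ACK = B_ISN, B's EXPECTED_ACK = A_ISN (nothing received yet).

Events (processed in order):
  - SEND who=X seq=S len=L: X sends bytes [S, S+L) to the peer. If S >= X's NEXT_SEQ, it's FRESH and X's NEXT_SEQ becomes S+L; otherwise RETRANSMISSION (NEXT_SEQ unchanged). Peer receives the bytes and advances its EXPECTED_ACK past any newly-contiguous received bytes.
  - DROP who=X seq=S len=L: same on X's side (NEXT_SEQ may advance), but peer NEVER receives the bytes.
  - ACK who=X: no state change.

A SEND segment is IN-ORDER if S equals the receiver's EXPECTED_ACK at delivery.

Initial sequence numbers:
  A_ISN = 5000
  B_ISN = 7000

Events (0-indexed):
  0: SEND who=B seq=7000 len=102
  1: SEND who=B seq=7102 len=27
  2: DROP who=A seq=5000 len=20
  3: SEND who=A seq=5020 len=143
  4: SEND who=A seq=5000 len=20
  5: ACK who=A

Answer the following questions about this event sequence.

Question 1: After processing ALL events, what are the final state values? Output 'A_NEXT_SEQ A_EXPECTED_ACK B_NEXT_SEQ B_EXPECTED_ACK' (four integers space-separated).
Answer: 5163 7129 7129 5163

Derivation:
After event 0: A_seq=5000 A_ack=7102 B_seq=7102 B_ack=5000
After event 1: A_seq=5000 A_ack=7129 B_seq=7129 B_ack=5000
After event 2: A_seq=5020 A_ack=7129 B_seq=7129 B_ack=5000
After event 3: A_seq=5163 A_ack=7129 B_seq=7129 B_ack=5000
After event 4: A_seq=5163 A_ack=7129 B_seq=7129 B_ack=5163
After event 5: A_seq=5163 A_ack=7129 B_seq=7129 B_ack=5163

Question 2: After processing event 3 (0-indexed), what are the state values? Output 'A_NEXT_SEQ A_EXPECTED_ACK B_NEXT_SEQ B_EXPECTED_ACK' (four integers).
After event 0: A_seq=5000 A_ack=7102 B_seq=7102 B_ack=5000
After event 1: A_seq=5000 A_ack=7129 B_seq=7129 B_ack=5000
After event 2: A_seq=5020 A_ack=7129 B_seq=7129 B_ack=5000
After event 3: A_seq=5163 A_ack=7129 B_seq=7129 B_ack=5000

5163 7129 7129 5000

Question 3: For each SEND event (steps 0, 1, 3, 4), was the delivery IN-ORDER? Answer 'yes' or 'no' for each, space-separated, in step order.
Answer: yes yes no yes

Derivation:
Step 0: SEND seq=7000 -> in-order
Step 1: SEND seq=7102 -> in-order
Step 3: SEND seq=5020 -> out-of-order
Step 4: SEND seq=5000 -> in-order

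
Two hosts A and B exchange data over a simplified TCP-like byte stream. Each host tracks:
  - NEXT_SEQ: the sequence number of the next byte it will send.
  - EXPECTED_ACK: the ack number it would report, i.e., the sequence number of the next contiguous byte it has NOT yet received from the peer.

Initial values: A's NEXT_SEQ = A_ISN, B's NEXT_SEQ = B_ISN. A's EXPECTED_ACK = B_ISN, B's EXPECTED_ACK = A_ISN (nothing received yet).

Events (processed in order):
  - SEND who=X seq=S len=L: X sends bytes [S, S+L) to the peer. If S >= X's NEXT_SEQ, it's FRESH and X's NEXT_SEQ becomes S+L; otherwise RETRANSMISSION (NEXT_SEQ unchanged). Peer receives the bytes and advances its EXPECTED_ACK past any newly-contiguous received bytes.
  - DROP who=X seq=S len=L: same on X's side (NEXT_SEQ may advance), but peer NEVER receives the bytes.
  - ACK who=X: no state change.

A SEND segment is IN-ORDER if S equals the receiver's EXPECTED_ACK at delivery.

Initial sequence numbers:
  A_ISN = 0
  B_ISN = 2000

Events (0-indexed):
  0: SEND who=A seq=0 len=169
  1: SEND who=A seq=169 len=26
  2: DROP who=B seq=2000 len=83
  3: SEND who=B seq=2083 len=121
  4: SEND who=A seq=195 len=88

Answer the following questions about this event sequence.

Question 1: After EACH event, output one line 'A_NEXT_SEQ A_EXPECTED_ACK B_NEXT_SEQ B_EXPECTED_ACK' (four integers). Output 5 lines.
169 2000 2000 169
195 2000 2000 195
195 2000 2083 195
195 2000 2204 195
283 2000 2204 283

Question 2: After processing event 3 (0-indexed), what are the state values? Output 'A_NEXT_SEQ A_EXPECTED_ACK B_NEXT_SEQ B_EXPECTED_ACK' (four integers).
After event 0: A_seq=169 A_ack=2000 B_seq=2000 B_ack=169
After event 1: A_seq=195 A_ack=2000 B_seq=2000 B_ack=195
After event 2: A_seq=195 A_ack=2000 B_seq=2083 B_ack=195
After event 3: A_seq=195 A_ack=2000 B_seq=2204 B_ack=195

195 2000 2204 195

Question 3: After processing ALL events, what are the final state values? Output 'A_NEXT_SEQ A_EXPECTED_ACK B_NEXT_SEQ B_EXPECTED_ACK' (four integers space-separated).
After event 0: A_seq=169 A_ack=2000 B_seq=2000 B_ack=169
After event 1: A_seq=195 A_ack=2000 B_seq=2000 B_ack=195
After event 2: A_seq=195 A_ack=2000 B_seq=2083 B_ack=195
After event 3: A_seq=195 A_ack=2000 B_seq=2204 B_ack=195
After event 4: A_seq=283 A_ack=2000 B_seq=2204 B_ack=283

Answer: 283 2000 2204 283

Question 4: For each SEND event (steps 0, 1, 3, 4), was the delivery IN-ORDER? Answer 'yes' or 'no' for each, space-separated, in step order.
Answer: yes yes no yes

Derivation:
Step 0: SEND seq=0 -> in-order
Step 1: SEND seq=169 -> in-order
Step 3: SEND seq=2083 -> out-of-order
Step 4: SEND seq=195 -> in-order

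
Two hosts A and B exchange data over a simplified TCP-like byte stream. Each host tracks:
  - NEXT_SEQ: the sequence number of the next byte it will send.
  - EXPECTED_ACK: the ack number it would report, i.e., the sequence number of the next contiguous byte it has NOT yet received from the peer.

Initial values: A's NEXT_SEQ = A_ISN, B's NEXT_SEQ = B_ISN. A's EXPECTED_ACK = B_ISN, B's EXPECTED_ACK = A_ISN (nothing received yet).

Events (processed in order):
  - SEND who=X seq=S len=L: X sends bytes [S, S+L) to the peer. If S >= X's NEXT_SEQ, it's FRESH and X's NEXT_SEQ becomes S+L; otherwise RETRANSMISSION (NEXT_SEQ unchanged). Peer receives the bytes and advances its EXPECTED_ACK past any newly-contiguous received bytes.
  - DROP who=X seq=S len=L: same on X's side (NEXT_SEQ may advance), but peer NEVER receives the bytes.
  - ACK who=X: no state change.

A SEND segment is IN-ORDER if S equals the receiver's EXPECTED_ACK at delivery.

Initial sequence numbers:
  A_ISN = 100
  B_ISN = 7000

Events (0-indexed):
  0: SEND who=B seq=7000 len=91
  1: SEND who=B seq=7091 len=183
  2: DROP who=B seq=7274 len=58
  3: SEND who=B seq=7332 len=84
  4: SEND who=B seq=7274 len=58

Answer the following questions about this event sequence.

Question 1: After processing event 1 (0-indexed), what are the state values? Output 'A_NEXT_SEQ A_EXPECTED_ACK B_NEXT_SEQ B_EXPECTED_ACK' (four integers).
After event 0: A_seq=100 A_ack=7091 B_seq=7091 B_ack=100
After event 1: A_seq=100 A_ack=7274 B_seq=7274 B_ack=100

100 7274 7274 100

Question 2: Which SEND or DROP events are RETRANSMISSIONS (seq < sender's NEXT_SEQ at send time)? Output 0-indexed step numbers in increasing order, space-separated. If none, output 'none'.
Answer: 4

Derivation:
Step 0: SEND seq=7000 -> fresh
Step 1: SEND seq=7091 -> fresh
Step 2: DROP seq=7274 -> fresh
Step 3: SEND seq=7332 -> fresh
Step 4: SEND seq=7274 -> retransmit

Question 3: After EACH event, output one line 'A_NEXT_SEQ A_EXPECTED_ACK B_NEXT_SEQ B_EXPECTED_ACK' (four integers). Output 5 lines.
100 7091 7091 100
100 7274 7274 100
100 7274 7332 100
100 7274 7416 100
100 7416 7416 100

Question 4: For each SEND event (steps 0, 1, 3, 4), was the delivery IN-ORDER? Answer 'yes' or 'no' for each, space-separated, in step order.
Step 0: SEND seq=7000 -> in-order
Step 1: SEND seq=7091 -> in-order
Step 3: SEND seq=7332 -> out-of-order
Step 4: SEND seq=7274 -> in-order

Answer: yes yes no yes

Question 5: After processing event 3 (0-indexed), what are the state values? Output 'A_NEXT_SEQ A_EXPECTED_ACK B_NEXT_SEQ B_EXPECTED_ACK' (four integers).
After event 0: A_seq=100 A_ack=7091 B_seq=7091 B_ack=100
After event 1: A_seq=100 A_ack=7274 B_seq=7274 B_ack=100
After event 2: A_seq=100 A_ack=7274 B_seq=7332 B_ack=100
After event 3: A_seq=100 A_ack=7274 B_seq=7416 B_ack=100

100 7274 7416 100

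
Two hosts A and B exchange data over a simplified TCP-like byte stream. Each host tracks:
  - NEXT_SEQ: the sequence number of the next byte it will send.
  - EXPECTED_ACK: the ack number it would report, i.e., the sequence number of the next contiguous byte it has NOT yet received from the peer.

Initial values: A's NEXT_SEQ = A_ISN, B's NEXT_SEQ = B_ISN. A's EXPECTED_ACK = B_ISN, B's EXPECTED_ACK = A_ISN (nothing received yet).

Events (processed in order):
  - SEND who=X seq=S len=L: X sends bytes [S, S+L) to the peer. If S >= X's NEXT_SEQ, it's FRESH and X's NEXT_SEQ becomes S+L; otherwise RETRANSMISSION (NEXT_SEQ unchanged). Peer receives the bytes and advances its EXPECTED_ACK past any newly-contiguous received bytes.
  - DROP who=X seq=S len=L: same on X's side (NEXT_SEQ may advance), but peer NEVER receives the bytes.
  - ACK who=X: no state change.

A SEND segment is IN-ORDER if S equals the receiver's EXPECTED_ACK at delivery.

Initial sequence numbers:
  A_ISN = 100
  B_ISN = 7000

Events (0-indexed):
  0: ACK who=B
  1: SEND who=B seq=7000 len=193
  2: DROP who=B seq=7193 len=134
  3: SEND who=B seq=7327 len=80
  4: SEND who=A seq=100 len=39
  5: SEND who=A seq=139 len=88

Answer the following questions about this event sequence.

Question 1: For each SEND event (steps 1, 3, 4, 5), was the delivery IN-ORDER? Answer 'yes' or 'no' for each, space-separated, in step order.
Answer: yes no yes yes

Derivation:
Step 1: SEND seq=7000 -> in-order
Step 3: SEND seq=7327 -> out-of-order
Step 4: SEND seq=100 -> in-order
Step 5: SEND seq=139 -> in-order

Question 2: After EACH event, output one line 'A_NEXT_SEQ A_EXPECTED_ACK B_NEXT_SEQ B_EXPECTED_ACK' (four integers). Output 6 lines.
100 7000 7000 100
100 7193 7193 100
100 7193 7327 100
100 7193 7407 100
139 7193 7407 139
227 7193 7407 227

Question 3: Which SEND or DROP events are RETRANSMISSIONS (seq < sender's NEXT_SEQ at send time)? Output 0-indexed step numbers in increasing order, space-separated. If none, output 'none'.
Answer: none

Derivation:
Step 1: SEND seq=7000 -> fresh
Step 2: DROP seq=7193 -> fresh
Step 3: SEND seq=7327 -> fresh
Step 4: SEND seq=100 -> fresh
Step 5: SEND seq=139 -> fresh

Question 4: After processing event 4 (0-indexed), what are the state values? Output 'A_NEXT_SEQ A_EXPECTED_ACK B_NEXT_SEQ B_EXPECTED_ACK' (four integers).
After event 0: A_seq=100 A_ack=7000 B_seq=7000 B_ack=100
After event 1: A_seq=100 A_ack=7193 B_seq=7193 B_ack=100
After event 2: A_seq=100 A_ack=7193 B_seq=7327 B_ack=100
After event 3: A_seq=100 A_ack=7193 B_seq=7407 B_ack=100
After event 4: A_seq=139 A_ack=7193 B_seq=7407 B_ack=139

139 7193 7407 139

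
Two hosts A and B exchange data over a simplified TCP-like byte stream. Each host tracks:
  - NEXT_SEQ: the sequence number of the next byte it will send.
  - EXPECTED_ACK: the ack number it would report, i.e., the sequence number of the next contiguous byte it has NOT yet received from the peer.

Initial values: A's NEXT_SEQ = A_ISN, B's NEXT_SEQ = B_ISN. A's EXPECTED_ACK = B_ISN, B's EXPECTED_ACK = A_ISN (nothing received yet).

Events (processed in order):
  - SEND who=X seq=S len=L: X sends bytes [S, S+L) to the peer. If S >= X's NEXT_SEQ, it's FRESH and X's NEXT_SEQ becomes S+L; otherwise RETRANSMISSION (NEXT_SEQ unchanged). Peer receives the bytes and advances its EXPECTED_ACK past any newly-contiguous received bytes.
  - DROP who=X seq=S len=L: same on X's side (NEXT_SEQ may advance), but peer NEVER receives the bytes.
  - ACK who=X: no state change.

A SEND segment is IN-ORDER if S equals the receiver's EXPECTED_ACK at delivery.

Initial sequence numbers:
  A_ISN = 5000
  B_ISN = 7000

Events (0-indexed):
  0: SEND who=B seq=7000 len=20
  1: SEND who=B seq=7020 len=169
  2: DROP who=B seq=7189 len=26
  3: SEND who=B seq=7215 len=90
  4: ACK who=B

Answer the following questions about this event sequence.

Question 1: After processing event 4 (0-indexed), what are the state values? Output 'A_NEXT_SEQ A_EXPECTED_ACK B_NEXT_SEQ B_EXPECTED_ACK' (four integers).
After event 0: A_seq=5000 A_ack=7020 B_seq=7020 B_ack=5000
After event 1: A_seq=5000 A_ack=7189 B_seq=7189 B_ack=5000
After event 2: A_seq=5000 A_ack=7189 B_seq=7215 B_ack=5000
After event 3: A_seq=5000 A_ack=7189 B_seq=7305 B_ack=5000
After event 4: A_seq=5000 A_ack=7189 B_seq=7305 B_ack=5000

5000 7189 7305 5000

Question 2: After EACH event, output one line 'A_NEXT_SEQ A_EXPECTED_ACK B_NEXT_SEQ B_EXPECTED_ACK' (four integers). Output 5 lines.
5000 7020 7020 5000
5000 7189 7189 5000
5000 7189 7215 5000
5000 7189 7305 5000
5000 7189 7305 5000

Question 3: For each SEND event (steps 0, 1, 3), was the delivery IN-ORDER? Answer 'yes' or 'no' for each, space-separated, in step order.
Answer: yes yes no

Derivation:
Step 0: SEND seq=7000 -> in-order
Step 1: SEND seq=7020 -> in-order
Step 3: SEND seq=7215 -> out-of-order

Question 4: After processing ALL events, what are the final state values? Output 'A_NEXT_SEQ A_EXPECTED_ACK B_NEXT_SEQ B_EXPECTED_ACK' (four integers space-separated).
After event 0: A_seq=5000 A_ack=7020 B_seq=7020 B_ack=5000
After event 1: A_seq=5000 A_ack=7189 B_seq=7189 B_ack=5000
After event 2: A_seq=5000 A_ack=7189 B_seq=7215 B_ack=5000
After event 3: A_seq=5000 A_ack=7189 B_seq=7305 B_ack=5000
After event 4: A_seq=5000 A_ack=7189 B_seq=7305 B_ack=5000

Answer: 5000 7189 7305 5000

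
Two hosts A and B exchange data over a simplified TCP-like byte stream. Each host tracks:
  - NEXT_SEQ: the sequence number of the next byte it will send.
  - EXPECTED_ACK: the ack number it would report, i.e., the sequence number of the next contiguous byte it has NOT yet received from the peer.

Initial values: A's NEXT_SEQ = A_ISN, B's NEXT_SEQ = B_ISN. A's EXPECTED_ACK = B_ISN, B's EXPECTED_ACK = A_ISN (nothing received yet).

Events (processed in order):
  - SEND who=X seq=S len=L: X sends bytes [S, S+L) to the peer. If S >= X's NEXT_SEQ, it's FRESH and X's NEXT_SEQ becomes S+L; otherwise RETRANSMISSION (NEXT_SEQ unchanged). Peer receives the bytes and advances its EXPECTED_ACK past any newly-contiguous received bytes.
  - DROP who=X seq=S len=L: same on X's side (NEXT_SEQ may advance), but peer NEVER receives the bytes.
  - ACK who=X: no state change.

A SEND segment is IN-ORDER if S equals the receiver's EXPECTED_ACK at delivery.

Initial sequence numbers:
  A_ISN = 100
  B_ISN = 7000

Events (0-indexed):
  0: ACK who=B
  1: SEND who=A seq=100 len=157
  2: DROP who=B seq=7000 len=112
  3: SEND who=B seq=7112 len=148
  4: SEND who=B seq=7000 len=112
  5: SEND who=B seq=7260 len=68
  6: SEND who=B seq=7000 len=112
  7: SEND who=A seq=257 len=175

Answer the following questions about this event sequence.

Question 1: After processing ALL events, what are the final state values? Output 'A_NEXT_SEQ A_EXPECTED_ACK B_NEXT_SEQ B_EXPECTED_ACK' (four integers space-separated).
Answer: 432 7328 7328 432

Derivation:
After event 0: A_seq=100 A_ack=7000 B_seq=7000 B_ack=100
After event 1: A_seq=257 A_ack=7000 B_seq=7000 B_ack=257
After event 2: A_seq=257 A_ack=7000 B_seq=7112 B_ack=257
After event 3: A_seq=257 A_ack=7000 B_seq=7260 B_ack=257
After event 4: A_seq=257 A_ack=7260 B_seq=7260 B_ack=257
After event 5: A_seq=257 A_ack=7328 B_seq=7328 B_ack=257
After event 6: A_seq=257 A_ack=7328 B_seq=7328 B_ack=257
After event 7: A_seq=432 A_ack=7328 B_seq=7328 B_ack=432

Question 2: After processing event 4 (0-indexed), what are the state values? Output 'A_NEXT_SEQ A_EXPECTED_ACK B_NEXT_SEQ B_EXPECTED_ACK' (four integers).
After event 0: A_seq=100 A_ack=7000 B_seq=7000 B_ack=100
After event 1: A_seq=257 A_ack=7000 B_seq=7000 B_ack=257
After event 2: A_seq=257 A_ack=7000 B_seq=7112 B_ack=257
After event 3: A_seq=257 A_ack=7000 B_seq=7260 B_ack=257
After event 4: A_seq=257 A_ack=7260 B_seq=7260 B_ack=257

257 7260 7260 257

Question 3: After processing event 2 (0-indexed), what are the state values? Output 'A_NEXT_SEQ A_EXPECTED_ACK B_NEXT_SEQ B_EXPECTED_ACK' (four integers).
After event 0: A_seq=100 A_ack=7000 B_seq=7000 B_ack=100
After event 1: A_seq=257 A_ack=7000 B_seq=7000 B_ack=257
After event 2: A_seq=257 A_ack=7000 B_seq=7112 B_ack=257

257 7000 7112 257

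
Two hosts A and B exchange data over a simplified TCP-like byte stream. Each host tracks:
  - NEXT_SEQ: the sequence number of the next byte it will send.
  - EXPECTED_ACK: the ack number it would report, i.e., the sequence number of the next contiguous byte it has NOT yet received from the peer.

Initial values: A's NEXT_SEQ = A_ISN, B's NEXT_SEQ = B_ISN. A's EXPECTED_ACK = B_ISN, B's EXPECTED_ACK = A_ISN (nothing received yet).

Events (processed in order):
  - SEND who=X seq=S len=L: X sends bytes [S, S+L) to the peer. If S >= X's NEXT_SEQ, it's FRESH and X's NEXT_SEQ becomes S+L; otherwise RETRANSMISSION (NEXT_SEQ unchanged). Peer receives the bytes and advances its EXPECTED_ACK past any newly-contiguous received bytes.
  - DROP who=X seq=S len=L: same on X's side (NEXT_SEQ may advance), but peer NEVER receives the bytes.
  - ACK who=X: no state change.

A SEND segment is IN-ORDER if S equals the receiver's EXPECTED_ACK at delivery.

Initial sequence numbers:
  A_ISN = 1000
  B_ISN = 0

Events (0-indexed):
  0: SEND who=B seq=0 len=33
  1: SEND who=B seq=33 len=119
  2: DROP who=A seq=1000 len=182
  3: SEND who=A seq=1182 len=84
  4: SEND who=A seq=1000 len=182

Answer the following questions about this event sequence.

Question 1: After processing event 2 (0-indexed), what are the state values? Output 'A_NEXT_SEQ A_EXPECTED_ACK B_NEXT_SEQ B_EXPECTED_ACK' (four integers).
After event 0: A_seq=1000 A_ack=33 B_seq=33 B_ack=1000
After event 1: A_seq=1000 A_ack=152 B_seq=152 B_ack=1000
After event 2: A_seq=1182 A_ack=152 B_seq=152 B_ack=1000

1182 152 152 1000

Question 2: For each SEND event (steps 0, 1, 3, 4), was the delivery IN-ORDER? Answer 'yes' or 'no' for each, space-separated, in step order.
Answer: yes yes no yes

Derivation:
Step 0: SEND seq=0 -> in-order
Step 1: SEND seq=33 -> in-order
Step 3: SEND seq=1182 -> out-of-order
Step 4: SEND seq=1000 -> in-order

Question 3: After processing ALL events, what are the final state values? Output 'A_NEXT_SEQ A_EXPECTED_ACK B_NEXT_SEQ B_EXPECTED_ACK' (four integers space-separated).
Answer: 1266 152 152 1266

Derivation:
After event 0: A_seq=1000 A_ack=33 B_seq=33 B_ack=1000
After event 1: A_seq=1000 A_ack=152 B_seq=152 B_ack=1000
After event 2: A_seq=1182 A_ack=152 B_seq=152 B_ack=1000
After event 3: A_seq=1266 A_ack=152 B_seq=152 B_ack=1000
After event 4: A_seq=1266 A_ack=152 B_seq=152 B_ack=1266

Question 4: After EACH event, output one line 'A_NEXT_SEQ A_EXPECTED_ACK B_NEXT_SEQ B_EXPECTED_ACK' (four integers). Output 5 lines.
1000 33 33 1000
1000 152 152 1000
1182 152 152 1000
1266 152 152 1000
1266 152 152 1266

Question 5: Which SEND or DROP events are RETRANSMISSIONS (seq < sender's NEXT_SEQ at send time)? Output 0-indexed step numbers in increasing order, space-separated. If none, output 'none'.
Step 0: SEND seq=0 -> fresh
Step 1: SEND seq=33 -> fresh
Step 2: DROP seq=1000 -> fresh
Step 3: SEND seq=1182 -> fresh
Step 4: SEND seq=1000 -> retransmit

Answer: 4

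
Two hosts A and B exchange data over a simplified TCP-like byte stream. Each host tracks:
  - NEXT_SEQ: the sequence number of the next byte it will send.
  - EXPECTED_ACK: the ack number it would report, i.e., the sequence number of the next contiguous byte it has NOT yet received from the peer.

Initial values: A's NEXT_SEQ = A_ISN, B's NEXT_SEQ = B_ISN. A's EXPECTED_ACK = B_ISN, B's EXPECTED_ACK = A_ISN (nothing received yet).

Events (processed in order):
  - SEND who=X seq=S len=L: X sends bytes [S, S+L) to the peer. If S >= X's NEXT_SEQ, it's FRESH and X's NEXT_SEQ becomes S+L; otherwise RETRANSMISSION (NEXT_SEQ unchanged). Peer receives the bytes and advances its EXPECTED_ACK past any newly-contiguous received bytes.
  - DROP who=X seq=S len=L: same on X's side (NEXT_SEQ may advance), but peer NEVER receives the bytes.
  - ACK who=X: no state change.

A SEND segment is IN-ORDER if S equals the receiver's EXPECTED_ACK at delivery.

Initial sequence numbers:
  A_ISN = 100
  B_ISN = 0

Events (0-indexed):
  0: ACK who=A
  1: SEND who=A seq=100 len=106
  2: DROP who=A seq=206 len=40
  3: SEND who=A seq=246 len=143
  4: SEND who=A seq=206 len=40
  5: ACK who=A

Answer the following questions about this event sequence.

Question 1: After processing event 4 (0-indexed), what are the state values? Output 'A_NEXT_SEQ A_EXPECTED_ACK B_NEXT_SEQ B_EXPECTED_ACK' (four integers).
After event 0: A_seq=100 A_ack=0 B_seq=0 B_ack=100
After event 1: A_seq=206 A_ack=0 B_seq=0 B_ack=206
After event 2: A_seq=246 A_ack=0 B_seq=0 B_ack=206
After event 3: A_seq=389 A_ack=0 B_seq=0 B_ack=206
After event 4: A_seq=389 A_ack=0 B_seq=0 B_ack=389

389 0 0 389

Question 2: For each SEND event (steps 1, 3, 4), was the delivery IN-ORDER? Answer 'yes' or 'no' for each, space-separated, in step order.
Answer: yes no yes

Derivation:
Step 1: SEND seq=100 -> in-order
Step 3: SEND seq=246 -> out-of-order
Step 4: SEND seq=206 -> in-order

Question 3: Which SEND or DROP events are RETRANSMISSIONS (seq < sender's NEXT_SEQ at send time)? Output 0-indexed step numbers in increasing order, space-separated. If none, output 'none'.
Step 1: SEND seq=100 -> fresh
Step 2: DROP seq=206 -> fresh
Step 3: SEND seq=246 -> fresh
Step 4: SEND seq=206 -> retransmit

Answer: 4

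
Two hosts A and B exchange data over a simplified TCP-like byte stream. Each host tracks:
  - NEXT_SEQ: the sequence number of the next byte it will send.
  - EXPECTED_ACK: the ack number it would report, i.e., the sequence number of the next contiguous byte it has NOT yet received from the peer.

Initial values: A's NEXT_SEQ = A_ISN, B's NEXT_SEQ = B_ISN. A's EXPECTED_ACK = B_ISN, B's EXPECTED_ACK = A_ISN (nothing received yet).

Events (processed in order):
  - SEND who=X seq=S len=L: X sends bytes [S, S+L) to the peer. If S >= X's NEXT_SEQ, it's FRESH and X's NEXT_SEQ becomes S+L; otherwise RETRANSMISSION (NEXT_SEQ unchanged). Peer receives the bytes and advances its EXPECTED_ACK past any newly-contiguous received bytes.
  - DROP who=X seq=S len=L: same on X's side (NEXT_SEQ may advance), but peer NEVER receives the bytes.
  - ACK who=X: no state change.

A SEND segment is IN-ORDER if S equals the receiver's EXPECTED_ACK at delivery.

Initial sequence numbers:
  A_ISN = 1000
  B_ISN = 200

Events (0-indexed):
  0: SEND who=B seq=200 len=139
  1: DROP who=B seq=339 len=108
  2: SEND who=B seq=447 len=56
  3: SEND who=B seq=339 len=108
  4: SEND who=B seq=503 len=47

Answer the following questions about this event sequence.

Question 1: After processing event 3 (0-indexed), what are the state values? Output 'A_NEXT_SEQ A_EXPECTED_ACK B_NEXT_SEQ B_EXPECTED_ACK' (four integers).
After event 0: A_seq=1000 A_ack=339 B_seq=339 B_ack=1000
After event 1: A_seq=1000 A_ack=339 B_seq=447 B_ack=1000
After event 2: A_seq=1000 A_ack=339 B_seq=503 B_ack=1000
After event 3: A_seq=1000 A_ack=503 B_seq=503 B_ack=1000

1000 503 503 1000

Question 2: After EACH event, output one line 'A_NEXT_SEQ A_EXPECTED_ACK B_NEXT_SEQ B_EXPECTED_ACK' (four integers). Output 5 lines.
1000 339 339 1000
1000 339 447 1000
1000 339 503 1000
1000 503 503 1000
1000 550 550 1000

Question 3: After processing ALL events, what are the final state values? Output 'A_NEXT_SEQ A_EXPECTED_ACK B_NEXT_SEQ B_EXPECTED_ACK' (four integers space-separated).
After event 0: A_seq=1000 A_ack=339 B_seq=339 B_ack=1000
After event 1: A_seq=1000 A_ack=339 B_seq=447 B_ack=1000
After event 2: A_seq=1000 A_ack=339 B_seq=503 B_ack=1000
After event 3: A_seq=1000 A_ack=503 B_seq=503 B_ack=1000
After event 4: A_seq=1000 A_ack=550 B_seq=550 B_ack=1000

Answer: 1000 550 550 1000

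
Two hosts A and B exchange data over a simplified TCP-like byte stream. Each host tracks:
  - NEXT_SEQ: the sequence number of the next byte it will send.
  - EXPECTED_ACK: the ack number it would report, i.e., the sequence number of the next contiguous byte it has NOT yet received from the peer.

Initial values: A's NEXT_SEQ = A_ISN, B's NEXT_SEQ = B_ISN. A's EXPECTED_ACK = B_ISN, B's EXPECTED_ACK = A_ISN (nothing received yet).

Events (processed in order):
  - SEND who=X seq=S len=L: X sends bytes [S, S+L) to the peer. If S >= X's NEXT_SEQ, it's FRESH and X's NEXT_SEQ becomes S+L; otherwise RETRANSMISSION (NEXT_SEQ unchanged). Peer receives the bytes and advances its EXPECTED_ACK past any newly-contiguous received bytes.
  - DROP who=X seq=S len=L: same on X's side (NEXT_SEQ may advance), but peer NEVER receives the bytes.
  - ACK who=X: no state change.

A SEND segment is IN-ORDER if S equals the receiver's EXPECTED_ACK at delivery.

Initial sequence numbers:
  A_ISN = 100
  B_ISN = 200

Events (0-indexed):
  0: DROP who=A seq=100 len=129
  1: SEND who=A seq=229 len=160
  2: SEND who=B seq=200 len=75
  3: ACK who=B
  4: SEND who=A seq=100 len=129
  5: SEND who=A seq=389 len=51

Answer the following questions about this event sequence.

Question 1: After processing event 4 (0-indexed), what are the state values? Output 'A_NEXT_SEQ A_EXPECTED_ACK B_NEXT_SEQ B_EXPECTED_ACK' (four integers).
After event 0: A_seq=229 A_ack=200 B_seq=200 B_ack=100
After event 1: A_seq=389 A_ack=200 B_seq=200 B_ack=100
After event 2: A_seq=389 A_ack=275 B_seq=275 B_ack=100
After event 3: A_seq=389 A_ack=275 B_seq=275 B_ack=100
After event 4: A_seq=389 A_ack=275 B_seq=275 B_ack=389

389 275 275 389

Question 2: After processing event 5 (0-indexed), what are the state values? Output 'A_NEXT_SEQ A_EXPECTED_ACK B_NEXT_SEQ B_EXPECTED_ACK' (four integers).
After event 0: A_seq=229 A_ack=200 B_seq=200 B_ack=100
After event 1: A_seq=389 A_ack=200 B_seq=200 B_ack=100
After event 2: A_seq=389 A_ack=275 B_seq=275 B_ack=100
After event 3: A_seq=389 A_ack=275 B_seq=275 B_ack=100
After event 4: A_seq=389 A_ack=275 B_seq=275 B_ack=389
After event 5: A_seq=440 A_ack=275 B_seq=275 B_ack=440

440 275 275 440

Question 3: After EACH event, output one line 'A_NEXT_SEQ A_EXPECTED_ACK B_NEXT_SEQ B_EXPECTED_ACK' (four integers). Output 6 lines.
229 200 200 100
389 200 200 100
389 275 275 100
389 275 275 100
389 275 275 389
440 275 275 440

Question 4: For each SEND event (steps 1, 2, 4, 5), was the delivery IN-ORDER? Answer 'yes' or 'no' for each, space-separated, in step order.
Step 1: SEND seq=229 -> out-of-order
Step 2: SEND seq=200 -> in-order
Step 4: SEND seq=100 -> in-order
Step 5: SEND seq=389 -> in-order

Answer: no yes yes yes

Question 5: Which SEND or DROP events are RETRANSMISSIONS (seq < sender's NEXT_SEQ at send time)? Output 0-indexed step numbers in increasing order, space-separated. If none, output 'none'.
Step 0: DROP seq=100 -> fresh
Step 1: SEND seq=229 -> fresh
Step 2: SEND seq=200 -> fresh
Step 4: SEND seq=100 -> retransmit
Step 5: SEND seq=389 -> fresh

Answer: 4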